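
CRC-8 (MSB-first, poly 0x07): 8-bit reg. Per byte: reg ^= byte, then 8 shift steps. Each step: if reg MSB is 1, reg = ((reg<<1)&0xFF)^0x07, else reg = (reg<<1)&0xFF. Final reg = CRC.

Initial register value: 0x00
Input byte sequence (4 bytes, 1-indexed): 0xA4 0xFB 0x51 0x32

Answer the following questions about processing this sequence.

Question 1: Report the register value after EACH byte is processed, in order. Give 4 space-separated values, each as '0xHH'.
0x75 0xA3 0xD0 0xA0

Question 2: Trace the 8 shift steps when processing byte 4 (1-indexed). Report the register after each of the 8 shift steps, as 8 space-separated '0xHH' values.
Answer: 0xC3 0x81 0x05 0x0A 0x14 0x28 0x50 0xA0

Derivation:
After byte 1 (0xA4): reg=0x75
After byte 2 (0xFB): reg=0xA3
After byte 3 (0x51): reg=0xD0
Register before byte 4: 0xD0
After XOR with byte 0x32: 0xE2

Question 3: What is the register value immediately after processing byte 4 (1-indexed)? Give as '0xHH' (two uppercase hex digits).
Answer: 0xA0

Derivation:
After byte 1 (0xA4): reg=0x75
After byte 2 (0xFB): reg=0xA3
After byte 3 (0x51): reg=0xD0
After byte 4 (0x32): reg=0xA0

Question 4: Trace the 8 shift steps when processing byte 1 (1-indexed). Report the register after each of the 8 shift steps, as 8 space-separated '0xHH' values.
Answer: 0x4F 0x9E 0x3B 0x76 0xEC 0xDF 0xB9 0x75

Derivation:
Register before byte 1: 0x00
After XOR with byte 0xA4: 0xA4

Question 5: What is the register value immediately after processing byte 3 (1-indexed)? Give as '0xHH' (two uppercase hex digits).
After byte 1 (0xA4): reg=0x75
After byte 2 (0xFB): reg=0xA3
After byte 3 (0x51): reg=0xD0

Answer: 0xD0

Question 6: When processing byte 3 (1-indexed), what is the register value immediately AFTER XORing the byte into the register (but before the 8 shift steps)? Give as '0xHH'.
Answer: 0xF2

Derivation:
Register before byte 3: 0xA3
Byte 3: 0x51
0xA3 XOR 0x51 = 0xF2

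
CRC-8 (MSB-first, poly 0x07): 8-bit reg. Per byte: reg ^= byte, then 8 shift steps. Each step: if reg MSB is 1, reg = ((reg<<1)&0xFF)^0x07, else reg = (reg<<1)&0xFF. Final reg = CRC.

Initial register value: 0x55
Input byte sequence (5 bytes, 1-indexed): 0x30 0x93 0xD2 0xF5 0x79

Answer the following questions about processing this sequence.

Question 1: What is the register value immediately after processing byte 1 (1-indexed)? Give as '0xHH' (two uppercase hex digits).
After byte 1 (0x30): reg=0x3C

Answer: 0x3C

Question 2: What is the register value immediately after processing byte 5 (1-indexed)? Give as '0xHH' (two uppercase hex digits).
Answer: 0xE9

Derivation:
After byte 1 (0x30): reg=0x3C
After byte 2 (0x93): reg=0x44
After byte 3 (0xD2): reg=0xEB
After byte 4 (0xF5): reg=0x5A
After byte 5 (0x79): reg=0xE9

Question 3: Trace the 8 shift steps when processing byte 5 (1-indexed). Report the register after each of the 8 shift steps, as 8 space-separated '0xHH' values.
Answer: 0x46 0x8C 0x1F 0x3E 0x7C 0xF8 0xF7 0xE9

Derivation:
After byte 1 (0x30): reg=0x3C
After byte 2 (0x93): reg=0x44
After byte 3 (0xD2): reg=0xEB
After byte 4 (0xF5): reg=0x5A
Register before byte 5: 0x5A
After XOR with byte 0x79: 0x23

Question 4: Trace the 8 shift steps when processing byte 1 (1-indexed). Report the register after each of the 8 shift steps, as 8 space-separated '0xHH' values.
Register before byte 1: 0x55
After XOR with byte 0x30: 0x65

Answer: 0xCA 0x93 0x21 0x42 0x84 0x0F 0x1E 0x3C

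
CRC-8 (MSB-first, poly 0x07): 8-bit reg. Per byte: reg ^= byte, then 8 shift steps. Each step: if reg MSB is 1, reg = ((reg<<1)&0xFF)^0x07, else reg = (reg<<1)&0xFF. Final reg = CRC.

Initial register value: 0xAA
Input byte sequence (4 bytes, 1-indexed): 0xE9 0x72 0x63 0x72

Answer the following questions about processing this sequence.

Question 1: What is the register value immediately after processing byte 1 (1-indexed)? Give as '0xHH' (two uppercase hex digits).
Answer: 0xCE

Derivation:
After byte 1 (0xE9): reg=0xCE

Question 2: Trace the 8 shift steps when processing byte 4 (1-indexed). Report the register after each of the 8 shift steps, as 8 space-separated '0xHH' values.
Answer: 0xD9 0xB5 0x6D 0xDA 0xB3 0x61 0xC2 0x83

Derivation:
After byte 1 (0xE9): reg=0xCE
After byte 2 (0x72): reg=0x3D
After byte 3 (0x63): reg=0x9D
Register before byte 4: 0x9D
After XOR with byte 0x72: 0xEF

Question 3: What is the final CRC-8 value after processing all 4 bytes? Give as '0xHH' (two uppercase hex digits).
After byte 1 (0xE9): reg=0xCE
After byte 2 (0x72): reg=0x3D
After byte 3 (0x63): reg=0x9D
After byte 4 (0x72): reg=0x83

Answer: 0x83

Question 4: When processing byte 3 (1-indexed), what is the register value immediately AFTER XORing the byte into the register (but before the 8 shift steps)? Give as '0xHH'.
Answer: 0x5E

Derivation:
Register before byte 3: 0x3D
Byte 3: 0x63
0x3D XOR 0x63 = 0x5E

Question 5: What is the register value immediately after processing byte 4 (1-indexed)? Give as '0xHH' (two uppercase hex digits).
Answer: 0x83

Derivation:
After byte 1 (0xE9): reg=0xCE
After byte 2 (0x72): reg=0x3D
After byte 3 (0x63): reg=0x9D
After byte 4 (0x72): reg=0x83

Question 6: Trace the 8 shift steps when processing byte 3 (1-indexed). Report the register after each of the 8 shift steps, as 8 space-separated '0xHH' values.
After byte 1 (0xE9): reg=0xCE
After byte 2 (0x72): reg=0x3D
Register before byte 3: 0x3D
After XOR with byte 0x63: 0x5E

Answer: 0xBC 0x7F 0xFE 0xFB 0xF1 0xE5 0xCD 0x9D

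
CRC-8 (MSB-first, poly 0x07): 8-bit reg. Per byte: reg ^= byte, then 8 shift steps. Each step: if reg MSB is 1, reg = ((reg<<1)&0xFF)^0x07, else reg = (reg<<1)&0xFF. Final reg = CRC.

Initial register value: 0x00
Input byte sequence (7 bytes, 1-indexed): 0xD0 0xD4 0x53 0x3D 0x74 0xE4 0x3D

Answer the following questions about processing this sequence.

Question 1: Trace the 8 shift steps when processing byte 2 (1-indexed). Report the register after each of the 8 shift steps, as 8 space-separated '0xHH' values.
Answer: 0xD3 0xA1 0x45 0x8A 0x13 0x26 0x4C 0x98

Derivation:
After byte 1 (0xD0): reg=0x3E
Register before byte 2: 0x3E
After XOR with byte 0xD4: 0xEA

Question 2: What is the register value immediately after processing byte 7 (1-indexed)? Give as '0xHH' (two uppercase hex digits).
After byte 1 (0xD0): reg=0x3E
After byte 2 (0xD4): reg=0x98
After byte 3 (0x53): reg=0x7F
After byte 4 (0x3D): reg=0xC9
After byte 5 (0x74): reg=0x3A
After byte 6 (0xE4): reg=0x14
After byte 7 (0x3D): reg=0xDF

Answer: 0xDF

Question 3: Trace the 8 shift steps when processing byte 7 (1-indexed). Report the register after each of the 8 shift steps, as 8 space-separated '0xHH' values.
Answer: 0x52 0xA4 0x4F 0x9E 0x3B 0x76 0xEC 0xDF

Derivation:
After byte 1 (0xD0): reg=0x3E
After byte 2 (0xD4): reg=0x98
After byte 3 (0x53): reg=0x7F
After byte 4 (0x3D): reg=0xC9
After byte 5 (0x74): reg=0x3A
After byte 6 (0xE4): reg=0x14
Register before byte 7: 0x14
After XOR with byte 0x3D: 0x29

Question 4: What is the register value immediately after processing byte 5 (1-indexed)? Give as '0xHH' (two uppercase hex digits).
Answer: 0x3A

Derivation:
After byte 1 (0xD0): reg=0x3E
After byte 2 (0xD4): reg=0x98
After byte 3 (0x53): reg=0x7F
After byte 4 (0x3D): reg=0xC9
After byte 5 (0x74): reg=0x3A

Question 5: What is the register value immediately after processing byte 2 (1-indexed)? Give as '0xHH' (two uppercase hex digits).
After byte 1 (0xD0): reg=0x3E
After byte 2 (0xD4): reg=0x98

Answer: 0x98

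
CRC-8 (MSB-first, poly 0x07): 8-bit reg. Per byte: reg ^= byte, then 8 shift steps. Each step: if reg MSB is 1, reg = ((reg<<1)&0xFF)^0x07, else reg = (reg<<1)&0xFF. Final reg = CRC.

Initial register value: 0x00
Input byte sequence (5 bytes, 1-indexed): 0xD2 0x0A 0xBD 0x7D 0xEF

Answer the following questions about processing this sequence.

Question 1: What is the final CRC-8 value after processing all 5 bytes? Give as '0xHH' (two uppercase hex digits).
After byte 1 (0xD2): reg=0x30
After byte 2 (0x0A): reg=0xA6
After byte 3 (0xBD): reg=0x41
After byte 4 (0x7D): reg=0xB4
After byte 5 (0xEF): reg=0x86

Answer: 0x86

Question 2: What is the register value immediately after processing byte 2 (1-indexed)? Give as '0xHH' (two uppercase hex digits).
Answer: 0xA6

Derivation:
After byte 1 (0xD2): reg=0x30
After byte 2 (0x0A): reg=0xA6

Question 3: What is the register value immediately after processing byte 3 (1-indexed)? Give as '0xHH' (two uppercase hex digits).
After byte 1 (0xD2): reg=0x30
After byte 2 (0x0A): reg=0xA6
After byte 3 (0xBD): reg=0x41

Answer: 0x41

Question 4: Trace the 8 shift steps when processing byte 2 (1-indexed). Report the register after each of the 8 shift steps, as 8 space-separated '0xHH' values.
After byte 1 (0xD2): reg=0x30
Register before byte 2: 0x30
After XOR with byte 0x0A: 0x3A

Answer: 0x74 0xE8 0xD7 0xA9 0x55 0xAA 0x53 0xA6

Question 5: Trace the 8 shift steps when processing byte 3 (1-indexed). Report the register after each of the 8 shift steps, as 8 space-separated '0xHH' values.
Answer: 0x36 0x6C 0xD8 0xB7 0x69 0xD2 0xA3 0x41

Derivation:
After byte 1 (0xD2): reg=0x30
After byte 2 (0x0A): reg=0xA6
Register before byte 3: 0xA6
After XOR with byte 0xBD: 0x1B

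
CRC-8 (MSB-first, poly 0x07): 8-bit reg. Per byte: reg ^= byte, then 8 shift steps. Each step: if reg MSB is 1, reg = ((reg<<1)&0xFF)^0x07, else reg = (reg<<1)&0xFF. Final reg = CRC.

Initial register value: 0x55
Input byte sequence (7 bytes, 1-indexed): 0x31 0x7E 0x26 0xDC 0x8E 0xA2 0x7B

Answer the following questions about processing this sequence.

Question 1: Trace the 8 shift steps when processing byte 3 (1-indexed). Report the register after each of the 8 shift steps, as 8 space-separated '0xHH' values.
After byte 1 (0x31): reg=0x3B
After byte 2 (0x7E): reg=0xDC
Register before byte 3: 0xDC
After XOR with byte 0x26: 0xFA

Answer: 0xF3 0xE1 0xC5 0x8D 0x1D 0x3A 0x74 0xE8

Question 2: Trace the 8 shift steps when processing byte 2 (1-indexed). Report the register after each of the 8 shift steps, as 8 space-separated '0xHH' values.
After byte 1 (0x31): reg=0x3B
Register before byte 2: 0x3B
After XOR with byte 0x7E: 0x45

Answer: 0x8A 0x13 0x26 0x4C 0x98 0x37 0x6E 0xDC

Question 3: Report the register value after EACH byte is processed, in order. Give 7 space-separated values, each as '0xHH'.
0x3B 0xDC 0xE8 0x8C 0x0E 0x4D 0x82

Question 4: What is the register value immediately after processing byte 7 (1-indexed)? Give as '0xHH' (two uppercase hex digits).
After byte 1 (0x31): reg=0x3B
After byte 2 (0x7E): reg=0xDC
After byte 3 (0x26): reg=0xE8
After byte 4 (0xDC): reg=0x8C
After byte 5 (0x8E): reg=0x0E
After byte 6 (0xA2): reg=0x4D
After byte 7 (0x7B): reg=0x82

Answer: 0x82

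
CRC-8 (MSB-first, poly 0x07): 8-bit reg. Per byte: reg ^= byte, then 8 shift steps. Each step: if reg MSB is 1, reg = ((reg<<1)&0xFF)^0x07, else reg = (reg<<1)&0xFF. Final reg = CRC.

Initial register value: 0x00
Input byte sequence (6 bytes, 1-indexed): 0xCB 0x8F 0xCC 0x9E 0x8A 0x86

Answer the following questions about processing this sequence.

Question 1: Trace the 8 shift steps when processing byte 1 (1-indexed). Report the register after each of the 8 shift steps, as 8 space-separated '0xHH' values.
Answer: 0x91 0x25 0x4A 0x94 0x2F 0x5E 0xBC 0x7F

Derivation:
Register before byte 1: 0x00
After XOR with byte 0xCB: 0xCB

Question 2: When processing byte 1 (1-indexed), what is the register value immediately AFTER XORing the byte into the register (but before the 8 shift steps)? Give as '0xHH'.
Answer: 0xCB

Derivation:
Register before byte 1: 0x00
Byte 1: 0xCB
0x00 XOR 0xCB = 0xCB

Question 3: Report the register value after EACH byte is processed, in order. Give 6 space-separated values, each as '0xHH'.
0x7F 0xDE 0x7E 0xAE 0xFC 0x61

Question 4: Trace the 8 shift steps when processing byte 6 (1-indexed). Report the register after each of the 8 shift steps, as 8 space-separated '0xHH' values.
After byte 1 (0xCB): reg=0x7F
After byte 2 (0x8F): reg=0xDE
After byte 3 (0xCC): reg=0x7E
After byte 4 (0x9E): reg=0xAE
After byte 5 (0x8A): reg=0xFC
Register before byte 6: 0xFC
After XOR with byte 0x86: 0x7A

Answer: 0xF4 0xEF 0xD9 0xB5 0x6D 0xDA 0xB3 0x61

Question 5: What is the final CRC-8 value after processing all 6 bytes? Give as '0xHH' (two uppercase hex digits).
Answer: 0x61

Derivation:
After byte 1 (0xCB): reg=0x7F
After byte 2 (0x8F): reg=0xDE
After byte 3 (0xCC): reg=0x7E
After byte 4 (0x9E): reg=0xAE
After byte 5 (0x8A): reg=0xFC
After byte 6 (0x86): reg=0x61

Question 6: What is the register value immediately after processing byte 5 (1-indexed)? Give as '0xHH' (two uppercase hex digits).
Answer: 0xFC

Derivation:
After byte 1 (0xCB): reg=0x7F
After byte 2 (0x8F): reg=0xDE
After byte 3 (0xCC): reg=0x7E
After byte 4 (0x9E): reg=0xAE
After byte 5 (0x8A): reg=0xFC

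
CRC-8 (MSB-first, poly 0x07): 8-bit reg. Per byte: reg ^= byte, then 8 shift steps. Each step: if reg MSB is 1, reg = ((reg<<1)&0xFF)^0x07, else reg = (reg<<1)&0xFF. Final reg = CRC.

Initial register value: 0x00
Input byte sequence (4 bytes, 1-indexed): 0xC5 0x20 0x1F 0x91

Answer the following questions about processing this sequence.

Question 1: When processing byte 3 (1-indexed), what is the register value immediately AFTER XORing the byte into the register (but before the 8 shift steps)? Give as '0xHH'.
Answer: 0x53

Derivation:
Register before byte 3: 0x4C
Byte 3: 0x1F
0x4C XOR 0x1F = 0x53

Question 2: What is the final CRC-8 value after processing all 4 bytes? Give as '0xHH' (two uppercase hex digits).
After byte 1 (0xC5): reg=0x55
After byte 2 (0x20): reg=0x4C
After byte 3 (0x1F): reg=0xBE
After byte 4 (0x91): reg=0xCD

Answer: 0xCD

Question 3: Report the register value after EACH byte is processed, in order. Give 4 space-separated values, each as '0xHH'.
0x55 0x4C 0xBE 0xCD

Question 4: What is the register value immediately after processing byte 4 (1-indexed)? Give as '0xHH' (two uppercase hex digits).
Answer: 0xCD

Derivation:
After byte 1 (0xC5): reg=0x55
After byte 2 (0x20): reg=0x4C
After byte 3 (0x1F): reg=0xBE
After byte 4 (0x91): reg=0xCD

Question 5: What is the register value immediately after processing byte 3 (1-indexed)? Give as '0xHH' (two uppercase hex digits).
Answer: 0xBE

Derivation:
After byte 1 (0xC5): reg=0x55
After byte 2 (0x20): reg=0x4C
After byte 3 (0x1F): reg=0xBE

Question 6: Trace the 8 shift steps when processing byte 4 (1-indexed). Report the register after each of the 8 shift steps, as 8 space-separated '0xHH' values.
Answer: 0x5E 0xBC 0x7F 0xFE 0xFB 0xF1 0xE5 0xCD

Derivation:
After byte 1 (0xC5): reg=0x55
After byte 2 (0x20): reg=0x4C
After byte 3 (0x1F): reg=0xBE
Register before byte 4: 0xBE
After XOR with byte 0x91: 0x2F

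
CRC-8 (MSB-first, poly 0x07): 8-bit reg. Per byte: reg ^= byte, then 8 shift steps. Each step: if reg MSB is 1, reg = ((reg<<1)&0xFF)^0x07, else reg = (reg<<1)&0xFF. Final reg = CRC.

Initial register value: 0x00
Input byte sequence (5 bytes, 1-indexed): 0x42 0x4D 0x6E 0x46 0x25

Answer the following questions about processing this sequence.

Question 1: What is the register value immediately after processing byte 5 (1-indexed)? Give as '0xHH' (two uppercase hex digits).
After byte 1 (0x42): reg=0xC9
After byte 2 (0x4D): reg=0x95
After byte 3 (0x6E): reg=0xEF
After byte 4 (0x46): reg=0x56
After byte 5 (0x25): reg=0x5E

Answer: 0x5E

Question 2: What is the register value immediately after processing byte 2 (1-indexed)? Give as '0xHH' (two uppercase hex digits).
Answer: 0x95

Derivation:
After byte 1 (0x42): reg=0xC9
After byte 2 (0x4D): reg=0x95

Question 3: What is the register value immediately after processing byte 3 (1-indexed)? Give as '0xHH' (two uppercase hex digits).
After byte 1 (0x42): reg=0xC9
After byte 2 (0x4D): reg=0x95
After byte 3 (0x6E): reg=0xEF

Answer: 0xEF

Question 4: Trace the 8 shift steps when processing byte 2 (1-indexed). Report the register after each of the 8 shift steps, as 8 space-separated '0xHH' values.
Answer: 0x0F 0x1E 0x3C 0x78 0xF0 0xE7 0xC9 0x95

Derivation:
After byte 1 (0x42): reg=0xC9
Register before byte 2: 0xC9
After XOR with byte 0x4D: 0x84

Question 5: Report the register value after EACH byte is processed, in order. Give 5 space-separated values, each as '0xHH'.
0xC9 0x95 0xEF 0x56 0x5E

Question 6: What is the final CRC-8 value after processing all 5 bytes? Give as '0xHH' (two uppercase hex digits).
Answer: 0x5E

Derivation:
After byte 1 (0x42): reg=0xC9
After byte 2 (0x4D): reg=0x95
After byte 3 (0x6E): reg=0xEF
After byte 4 (0x46): reg=0x56
After byte 5 (0x25): reg=0x5E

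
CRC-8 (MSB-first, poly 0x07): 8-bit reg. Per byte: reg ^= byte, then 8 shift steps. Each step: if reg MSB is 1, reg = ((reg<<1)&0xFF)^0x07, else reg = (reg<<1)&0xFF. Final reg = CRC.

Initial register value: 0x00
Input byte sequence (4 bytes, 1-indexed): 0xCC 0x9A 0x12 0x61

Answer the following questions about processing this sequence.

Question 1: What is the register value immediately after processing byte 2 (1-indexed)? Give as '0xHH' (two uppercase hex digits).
After byte 1 (0xCC): reg=0x6A
After byte 2 (0x9A): reg=0xDE

Answer: 0xDE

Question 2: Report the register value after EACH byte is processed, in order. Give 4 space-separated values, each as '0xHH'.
0x6A 0xDE 0x6A 0x31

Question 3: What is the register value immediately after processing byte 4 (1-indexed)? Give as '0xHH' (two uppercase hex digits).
Answer: 0x31

Derivation:
After byte 1 (0xCC): reg=0x6A
After byte 2 (0x9A): reg=0xDE
After byte 3 (0x12): reg=0x6A
After byte 4 (0x61): reg=0x31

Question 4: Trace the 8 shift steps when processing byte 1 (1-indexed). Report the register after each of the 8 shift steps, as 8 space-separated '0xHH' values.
Register before byte 1: 0x00
After XOR with byte 0xCC: 0xCC

Answer: 0x9F 0x39 0x72 0xE4 0xCF 0x99 0x35 0x6A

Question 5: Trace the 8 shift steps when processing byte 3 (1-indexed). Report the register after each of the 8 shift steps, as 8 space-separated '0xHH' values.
After byte 1 (0xCC): reg=0x6A
After byte 2 (0x9A): reg=0xDE
Register before byte 3: 0xDE
After XOR with byte 0x12: 0xCC

Answer: 0x9F 0x39 0x72 0xE4 0xCF 0x99 0x35 0x6A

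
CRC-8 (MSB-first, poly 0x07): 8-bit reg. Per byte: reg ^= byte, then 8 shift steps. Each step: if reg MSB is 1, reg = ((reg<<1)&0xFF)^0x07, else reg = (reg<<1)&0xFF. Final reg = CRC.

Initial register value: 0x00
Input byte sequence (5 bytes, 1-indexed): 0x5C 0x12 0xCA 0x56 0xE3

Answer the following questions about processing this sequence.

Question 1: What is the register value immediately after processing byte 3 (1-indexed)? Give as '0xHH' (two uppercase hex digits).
Answer: 0xDB

Derivation:
After byte 1 (0x5C): reg=0x93
After byte 2 (0x12): reg=0x8E
After byte 3 (0xCA): reg=0xDB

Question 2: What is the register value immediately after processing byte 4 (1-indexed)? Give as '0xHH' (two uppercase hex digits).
After byte 1 (0x5C): reg=0x93
After byte 2 (0x12): reg=0x8E
After byte 3 (0xCA): reg=0xDB
After byte 4 (0x56): reg=0xAA

Answer: 0xAA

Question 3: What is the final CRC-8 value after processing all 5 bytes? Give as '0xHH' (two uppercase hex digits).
After byte 1 (0x5C): reg=0x93
After byte 2 (0x12): reg=0x8E
After byte 3 (0xCA): reg=0xDB
After byte 4 (0x56): reg=0xAA
After byte 5 (0xE3): reg=0xF8

Answer: 0xF8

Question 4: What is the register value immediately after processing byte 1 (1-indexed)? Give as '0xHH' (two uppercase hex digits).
Answer: 0x93

Derivation:
After byte 1 (0x5C): reg=0x93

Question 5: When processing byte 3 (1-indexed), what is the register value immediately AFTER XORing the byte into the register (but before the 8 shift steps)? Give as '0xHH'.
Answer: 0x44

Derivation:
Register before byte 3: 0x8E
Byte 3: 0xCA
0x8E XOR 0xCA = 0x44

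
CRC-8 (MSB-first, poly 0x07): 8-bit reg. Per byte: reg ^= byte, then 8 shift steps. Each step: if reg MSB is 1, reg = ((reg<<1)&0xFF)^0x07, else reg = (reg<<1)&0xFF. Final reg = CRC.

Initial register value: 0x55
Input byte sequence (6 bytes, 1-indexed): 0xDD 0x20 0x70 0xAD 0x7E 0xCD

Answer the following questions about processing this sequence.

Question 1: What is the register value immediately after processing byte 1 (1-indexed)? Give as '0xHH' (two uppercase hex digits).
Answer: 0xB1

Derivation:
After byte 1 (0xDD): reg=0xB1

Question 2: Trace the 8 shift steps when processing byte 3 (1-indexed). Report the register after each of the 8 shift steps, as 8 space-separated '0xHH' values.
Answer: 0x1B 0x36 0x6C 0xD8 0xB7 0x69 0xD2 0xA3

Derivation:
After byte 1 (0xDD): reg=0xB1
After byte 2 (0x20): reg=0xFE
Register before byte 3: 0xFE
After XOR with byte 0x70: 0x8E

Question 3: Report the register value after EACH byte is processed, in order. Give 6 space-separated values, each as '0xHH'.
0xB1 0xFE 0xA3 0x2A 0xAB 0x35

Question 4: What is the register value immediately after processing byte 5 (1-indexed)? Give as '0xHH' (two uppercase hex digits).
Answer: 0xAB

Derivation:
After byte 1 (0xDD): reg=0xB1
After byte 2 (0x20): reg=0xFE
After byte 3 (0x70): reg=0xA3
After byte 4 (0xAD): reg=0x2A
After byte 5 (0x7E): reg=0xAB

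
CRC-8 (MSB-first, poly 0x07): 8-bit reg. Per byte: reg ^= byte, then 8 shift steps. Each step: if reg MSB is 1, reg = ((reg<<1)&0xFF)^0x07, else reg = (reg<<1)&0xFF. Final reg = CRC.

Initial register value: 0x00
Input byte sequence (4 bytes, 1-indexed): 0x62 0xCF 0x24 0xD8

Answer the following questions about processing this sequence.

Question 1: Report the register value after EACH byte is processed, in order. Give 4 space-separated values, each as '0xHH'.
0x29 0xBC 0xC1 0x4F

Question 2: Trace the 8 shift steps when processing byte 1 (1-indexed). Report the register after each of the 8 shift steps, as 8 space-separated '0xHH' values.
Register before byte 1: 0x00
After XOR with byte 0x62: 0x62

Answer: 0xC4 0x8F 0x19 0x32 0x64 0xC8 0x97 0x29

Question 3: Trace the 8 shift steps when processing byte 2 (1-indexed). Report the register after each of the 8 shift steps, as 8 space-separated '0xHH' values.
Answer: 0xCB 0x91 0x25 0x4A 0x94 0x2F 0x5E 0xBC

Derivation:
After byte 1 (0x62): reg=0x29
Register before byte 2: 0x29
After XOR with byte 0xCF: 0xE6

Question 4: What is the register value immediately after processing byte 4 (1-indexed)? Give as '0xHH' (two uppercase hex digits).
Answer: 0x4F

Derivation:
After byte 1 (0x62): reg=0x29
After byte 2 (0xCF): reg=0xBC
After byte 3 (0x24): reg=0xC1
After byte 4 (0xD8): reg=0x4F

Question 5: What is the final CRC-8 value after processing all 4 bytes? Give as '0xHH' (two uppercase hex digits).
Answer: 0x4F

Derivation:
After byte 1 (0x62): reg=0x29
After byte 2 (0xCF): reg=0xBC
After byte 3 (0x24): reg=0xC1
After byte 4 (0xD8): reg=0x4F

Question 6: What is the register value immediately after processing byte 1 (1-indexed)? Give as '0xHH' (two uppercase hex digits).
Answer: 0x29

Derivation:
After byte 1 (0x62): reg=0x29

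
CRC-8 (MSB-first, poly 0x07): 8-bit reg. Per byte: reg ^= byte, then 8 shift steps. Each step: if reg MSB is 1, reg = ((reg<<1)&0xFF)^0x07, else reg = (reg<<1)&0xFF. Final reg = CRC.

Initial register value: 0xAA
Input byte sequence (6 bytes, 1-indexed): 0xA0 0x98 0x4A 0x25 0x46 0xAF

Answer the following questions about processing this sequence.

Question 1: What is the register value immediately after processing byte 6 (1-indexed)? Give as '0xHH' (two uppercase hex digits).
After byte 1 (0xA0): reg=0x36
After byte 2 (0x98): reg=0x43
After byte 3 (0x4A): reg=0x3F
After byte 4 (0x25): reg=0x46
After byte 5 (0x46): reg=0x00
After byte 6 (0xAF): reg=0x44

Answer: 0x44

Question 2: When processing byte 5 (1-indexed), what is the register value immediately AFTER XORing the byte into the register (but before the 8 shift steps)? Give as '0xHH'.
Answer: 0x00

Derivation:
Register before byte 5: 0x46
Byte 5: 0x46
0x46 XOR 0x46 = 0x00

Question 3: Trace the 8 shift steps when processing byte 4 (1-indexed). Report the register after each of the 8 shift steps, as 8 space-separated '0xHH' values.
After byte 1 (0xA0): reg=0x36
After byte 2 (0x98): reg=0x43
After byte 3 (0x4A): reg=0x3F
Register before byte 4: 0x3F
After XOR with byte 0x25: 0x1A

Answer: 0x34 0x68 0xD0 0xA7 0x49 0x92 0x23 0x46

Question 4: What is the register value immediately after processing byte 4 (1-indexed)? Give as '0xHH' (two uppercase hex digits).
Answer: 0x46

Derivation:
After byte 1 (0xA0): reg=0x36
After byte 2 (0x98): reg=0x43
After byte 3 (0x4A): reg=0x3F
After byte 4 (0x25): reg=0x46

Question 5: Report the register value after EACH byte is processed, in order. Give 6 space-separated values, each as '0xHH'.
0x36 0x43 0x3F 0x46 0x00 0x44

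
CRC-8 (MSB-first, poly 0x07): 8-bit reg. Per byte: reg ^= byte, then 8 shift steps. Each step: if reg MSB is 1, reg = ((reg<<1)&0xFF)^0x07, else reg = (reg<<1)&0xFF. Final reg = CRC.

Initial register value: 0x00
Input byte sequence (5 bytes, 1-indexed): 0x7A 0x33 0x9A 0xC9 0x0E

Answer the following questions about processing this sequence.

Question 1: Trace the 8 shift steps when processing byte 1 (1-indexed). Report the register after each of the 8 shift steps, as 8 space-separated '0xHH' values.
Register before byte 1: 0x00
After XOR with byte 0x7A: 0x7A

Answer: 0xF4 0xEF 0xD9 0xB5 0x6D 0xDA 0xB3 0x61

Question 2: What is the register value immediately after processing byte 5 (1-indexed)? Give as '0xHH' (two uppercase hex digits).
Answer: 0x84

Derivation:
After byte 1 (0x7A): reg=0x61
After byte 2 (0x33): reg=0xB9
After byte 3 (0x9A): reg=0xE9
After byte 4 (0xC9): reg=0xE0
After byte 5 (0x0E): reg=0x84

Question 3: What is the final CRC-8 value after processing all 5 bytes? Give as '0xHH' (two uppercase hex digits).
Answer: 0x84

Derivation:
After byte 1 (0x7A): reg=0x61
After byte 2 (0x33): reg=0xB9
After byte 3 (0x9A): reg=0xE9
After byte 4 (0xC9): reg=0xE0
After byte 5 (0x0E): reg=0x84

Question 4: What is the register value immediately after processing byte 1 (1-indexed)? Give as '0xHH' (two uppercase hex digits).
After byte 1 (0x7A): reg=0x61

Answer: 0x61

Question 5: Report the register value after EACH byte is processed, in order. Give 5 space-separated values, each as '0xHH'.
0x61 0xB9 0xE9 0xE0 0x84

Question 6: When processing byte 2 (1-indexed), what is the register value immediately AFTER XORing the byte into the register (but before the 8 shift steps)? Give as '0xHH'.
Answer: 0x52

Derivation:
Register before byte 2: 0x61
Byte 2: 0x33
0x61 XOR 0x33 = 0x52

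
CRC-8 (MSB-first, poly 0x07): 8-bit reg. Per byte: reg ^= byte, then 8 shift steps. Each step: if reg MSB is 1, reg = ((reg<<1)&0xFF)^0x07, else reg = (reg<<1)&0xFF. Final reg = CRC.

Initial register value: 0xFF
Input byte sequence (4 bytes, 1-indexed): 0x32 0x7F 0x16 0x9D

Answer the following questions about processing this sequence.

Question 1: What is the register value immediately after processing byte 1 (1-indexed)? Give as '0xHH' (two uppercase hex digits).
Answer: 0x6D

Derivation:
After byte 1 (0x32): reg=0x6D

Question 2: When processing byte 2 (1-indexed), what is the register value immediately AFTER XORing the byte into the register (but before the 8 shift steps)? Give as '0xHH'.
Answer: 0x12

Derivation:
Register before byte 2: 0x6D
Byte 2: 0x7F
0x6D XOR 0x7F = 0x12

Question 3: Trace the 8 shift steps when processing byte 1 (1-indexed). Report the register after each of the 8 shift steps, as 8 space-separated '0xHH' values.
Register before byte 1: 0xFF
After XOR with byte 0x32: 0xCD

Answer: 0x9D 0x3D 0x7A 0xF4 0xEF 0xD9 0xB5 0x6D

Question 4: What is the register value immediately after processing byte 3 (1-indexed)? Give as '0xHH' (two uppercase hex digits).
Answer: 0x1F

Derivation:
After byte 1 (0x32): reg=0x6D
After byte 2 (0x7F): reg=0x7E
After byte 3 (0x16): reg=0x1F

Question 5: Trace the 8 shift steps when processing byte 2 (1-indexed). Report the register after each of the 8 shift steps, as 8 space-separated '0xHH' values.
After byte 1 (0x32): reg=0x6D
Register before byte 2: 0x6D
After XOR with byte 0x7F: 0x12

Answer: 0x24 0x48 0x90 0x27 0x4E 0x9C 0x3F 0x7E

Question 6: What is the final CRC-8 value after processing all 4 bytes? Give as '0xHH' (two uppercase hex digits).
After byte 1 (0x32): reg=0x6D
After byte 2 (0x7F): reg=0x7E
After byte 3 (0x16): reg=0x1F
After byte 4 (0x9D): reg=0x87

Answer: 0x87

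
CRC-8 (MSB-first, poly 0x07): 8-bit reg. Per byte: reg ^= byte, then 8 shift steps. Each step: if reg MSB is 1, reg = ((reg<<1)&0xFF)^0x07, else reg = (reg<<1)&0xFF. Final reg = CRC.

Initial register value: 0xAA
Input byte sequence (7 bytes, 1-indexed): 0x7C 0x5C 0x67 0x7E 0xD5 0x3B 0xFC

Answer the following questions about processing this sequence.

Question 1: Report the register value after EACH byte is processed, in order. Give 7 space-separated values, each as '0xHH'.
0x2C 0x57 0x90 0x84 0xB0 0xB8 0xDB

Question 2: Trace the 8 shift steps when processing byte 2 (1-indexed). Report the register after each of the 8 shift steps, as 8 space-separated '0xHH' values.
Answer: 0xE0 0xC7 0x89 0x15 0x2A 0x54 0xA8 0x57

Derivation:
After byte 1 (0x7C): reg=0x2C
Register before byte 2: 0x2C
After XOR with byte 0x5C: 0x70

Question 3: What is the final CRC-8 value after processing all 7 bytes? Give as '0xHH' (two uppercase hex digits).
After byte 1 (0x7C): reg=0x2C
After byte 2 (0x5C): reg=0x57
After byte 3 (0x67): reg=0x90
After byte 4 (0x7E): reg=0x84
After byte 5 (0xD5): reg=0xB0
After byte 6 (0x3B): reg=0xB8
After byte 7 (0xFC): reg=0xDB

Answer: 0xDB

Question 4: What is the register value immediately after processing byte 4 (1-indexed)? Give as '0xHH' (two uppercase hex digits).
After byte 1 (0x7C): reg=0x2C
After byte 2 (0x5C): reg=0x57
After byte 3 (0x67): reg=0x90
After byte 4 (0x7E): reg=0x84

Answer: 0x84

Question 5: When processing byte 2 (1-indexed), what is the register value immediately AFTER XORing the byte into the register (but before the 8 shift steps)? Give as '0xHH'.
Answer: 0x70

Derivation:
Register before byte 2: 0x2C
Byte 2: 0x5C
0x2C XOR 0x5C = 0x70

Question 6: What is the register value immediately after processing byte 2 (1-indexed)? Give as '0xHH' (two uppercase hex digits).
Answer: 0x57

Derivation:
After byte 1 (0x7C): reg=0x2C
After byte 2 (0x5C): reg=0x57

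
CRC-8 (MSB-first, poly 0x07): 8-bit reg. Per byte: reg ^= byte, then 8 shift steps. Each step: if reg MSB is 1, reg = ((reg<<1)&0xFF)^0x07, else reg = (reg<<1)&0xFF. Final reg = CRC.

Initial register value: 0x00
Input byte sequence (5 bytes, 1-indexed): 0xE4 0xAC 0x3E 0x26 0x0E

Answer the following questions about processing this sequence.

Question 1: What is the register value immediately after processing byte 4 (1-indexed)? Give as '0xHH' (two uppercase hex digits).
Answer: 0x53

Derivation:
After byte 1 (0xE4): reg=0xB2
After byte 2 (0xAC): reg=0x5A
After byte 3 (0x3E): reg=0x3B
After byte 4 (0x26): reg=0x53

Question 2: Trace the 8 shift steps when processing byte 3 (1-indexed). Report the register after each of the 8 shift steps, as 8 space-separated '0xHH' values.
Answer: 0xC8 0x97 0x29 0x52 0xA4 0x4F 0x9E 0x3B

Derivation:
After byte 1 (0xE4): reg=0xB2
After byte 2 (0xAC): reg=0x5A
Register before byte 3: 0x5A
After XOR with byte 0x3E: 0x64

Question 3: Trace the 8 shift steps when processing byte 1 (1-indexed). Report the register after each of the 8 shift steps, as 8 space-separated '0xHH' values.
Answer: 0xCF 0x99 0x35 0x6A 0xD4 0xAF 0x59 0xB2

Derivation:
Register before byte 1: 0x00
After XOR with byte 0xE4: 0xE4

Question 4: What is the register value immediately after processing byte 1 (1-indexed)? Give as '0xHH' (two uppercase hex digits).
Answer: 0xB2

Derivation:
After byte 1 (0xE4): reg=0xB2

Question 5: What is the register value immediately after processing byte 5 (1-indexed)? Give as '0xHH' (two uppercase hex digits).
After byte 1 (0xE4): reg=0xB2
After byte 2 (0xAC): reg=0x5A
After byte 3 (0x3E): reg=0x3B
After byte 4 (0x26): reg=0x53
After byte 5 (0x0E): reg=0x94

Answer: 0x94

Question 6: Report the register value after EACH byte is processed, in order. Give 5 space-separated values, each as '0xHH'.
0xB2 0x5A 0x3B 0x53 0x94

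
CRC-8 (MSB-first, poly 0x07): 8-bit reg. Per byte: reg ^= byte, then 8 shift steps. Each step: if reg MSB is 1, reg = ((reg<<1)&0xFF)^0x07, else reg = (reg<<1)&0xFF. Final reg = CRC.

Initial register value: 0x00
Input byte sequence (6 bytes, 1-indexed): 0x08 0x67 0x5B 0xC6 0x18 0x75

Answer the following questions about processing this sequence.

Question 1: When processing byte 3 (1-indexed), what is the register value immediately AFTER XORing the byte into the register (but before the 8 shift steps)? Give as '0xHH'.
Answer: 0xC1

Derivation:
Register before byte 3: 0x9A
Byte 3: 0x5B
0x9A XOR 0x5B = 0xC1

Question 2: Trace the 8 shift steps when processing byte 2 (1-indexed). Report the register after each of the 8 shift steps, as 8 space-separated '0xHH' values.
After byte 1 (0x08): reg=0x38
Register before byte 2: 0x38
After XOR with byte 0x67: 0x5F

Answer: 0xBE 0x7B 0xF6 0xEB 0xD1 0xA5 0x4D 0x9A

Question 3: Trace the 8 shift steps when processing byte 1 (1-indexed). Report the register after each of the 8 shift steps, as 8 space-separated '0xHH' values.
Register before byte 1: 0x00
After XOR with byte 0x08: 0x08

Answer: 0x10 0x20 0x40 0x80 0x07 0x0E 0x1C 0x38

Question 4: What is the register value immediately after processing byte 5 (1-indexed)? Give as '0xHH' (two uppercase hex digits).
Answer: 0x3D

Derivation:
After byte 1 (0x08): reg=0x38
After byte 2 (0x67): reg=0x9A
After byte 3 (0x5B): reg=0x49
After byte 4 (0xC6): reg=0xA4
After byte 5 (0x18): reg=0x3D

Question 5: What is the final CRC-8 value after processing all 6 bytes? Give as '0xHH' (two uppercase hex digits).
After byte 1 (0x08): reg=0x38
After byte 2 (0x67): reg=0x9A
After byte 3 (0x5B): reg=0x49
After byte 4 (0xC6): reg=0xA4
After byte 5 (0x18): reg=0x3D
After byte 6 (0x75): reg=0xFF

Answer: 0xFF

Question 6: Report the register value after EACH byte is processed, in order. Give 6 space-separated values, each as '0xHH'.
0x38 0x9A 0x49 0xA4 0x3D 0xFF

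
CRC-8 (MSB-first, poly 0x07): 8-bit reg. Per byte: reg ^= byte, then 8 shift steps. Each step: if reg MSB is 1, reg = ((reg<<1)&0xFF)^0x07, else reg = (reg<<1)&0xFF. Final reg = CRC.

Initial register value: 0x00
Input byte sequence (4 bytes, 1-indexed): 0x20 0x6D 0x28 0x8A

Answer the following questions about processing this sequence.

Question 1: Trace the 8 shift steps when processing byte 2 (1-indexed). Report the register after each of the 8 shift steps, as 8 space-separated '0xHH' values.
Answer: 0x1D 0x3A 0x74 0xE8 0xD7 0xA9 0x55 0xAA

Derivation:
After byte 1 (0x20): reg=0xE0
Register before byte 2: 0xE0
After XOR with byte 0x6D: 0x8D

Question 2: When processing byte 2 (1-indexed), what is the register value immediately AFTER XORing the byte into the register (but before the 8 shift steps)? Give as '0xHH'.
Register before byte 2: 0xE0
Byte 2: 0x6D
0xE0 XOR 0x6D = 0x8D

Answer: 0x8D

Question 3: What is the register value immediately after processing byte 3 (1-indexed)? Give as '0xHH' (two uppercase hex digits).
Answer: 0x87

Derivation:
After byte 1 (0x20): reg=0xE0
After byte 2 (0x6D): reg=0xAA
After byte 3 (0x28): reg=0x87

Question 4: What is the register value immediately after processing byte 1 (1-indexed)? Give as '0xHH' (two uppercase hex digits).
After byte 1 (0x20): reg=0xE0

Answer: 0xE0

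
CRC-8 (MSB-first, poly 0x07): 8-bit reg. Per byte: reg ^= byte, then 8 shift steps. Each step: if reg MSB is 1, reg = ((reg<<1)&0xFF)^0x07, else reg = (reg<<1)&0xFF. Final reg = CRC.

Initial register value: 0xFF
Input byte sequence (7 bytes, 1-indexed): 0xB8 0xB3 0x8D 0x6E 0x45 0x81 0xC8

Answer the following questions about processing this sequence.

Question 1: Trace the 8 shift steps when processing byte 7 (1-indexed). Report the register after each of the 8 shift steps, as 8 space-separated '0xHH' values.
Answer: 0x6F 0xDE 0xBB 0x71 0xE2 0xC3 0x81 0x05

Derivation:
After byte 1 (0xB8): reg=0xD2
After byte 2 (0xB3): reg=0x20
After byte 3 (0x8D): reg=0x4A
After byte 4 (0x6E): reg=0xFC
After byte 5 (0x45): reg=0x26
After byte 6 (0x81): reg=0x7C
Register before byte 7: 0x7C
After XOR with byte 0xC8: 0xB4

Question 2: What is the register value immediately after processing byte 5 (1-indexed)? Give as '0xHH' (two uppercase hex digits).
Answer: 0x26

Derivation:
After byte 1 (0xB8): reg=0xD2
After byte 2 (0xB3): reg=0x20
After byte 3 (0x8D): reg=0x4A
After byte 4 (0x6E): reg=0xFC
After byte 5 (0x45): reg=0x26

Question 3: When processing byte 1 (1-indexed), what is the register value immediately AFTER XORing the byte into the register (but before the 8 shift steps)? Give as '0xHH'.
Answer: 0x47

Derivation:
Register before byte 1: 0xFF
Byte 1: 0xB8
0xFF XOR 0xB8 = 0x47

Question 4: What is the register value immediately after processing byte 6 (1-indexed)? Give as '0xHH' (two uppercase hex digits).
After byte 1 (0xB8): reg=0xD2
After byte 2 (0xB3): reg=0x20
After byte 3 (0x8D): reg=0x4A
After byte 4 (0x6E): reg=0xFC
After byte 5 (0x45): reg=0x26
After byte 6 (0x81): reg=0x7C

Answer: 0x7C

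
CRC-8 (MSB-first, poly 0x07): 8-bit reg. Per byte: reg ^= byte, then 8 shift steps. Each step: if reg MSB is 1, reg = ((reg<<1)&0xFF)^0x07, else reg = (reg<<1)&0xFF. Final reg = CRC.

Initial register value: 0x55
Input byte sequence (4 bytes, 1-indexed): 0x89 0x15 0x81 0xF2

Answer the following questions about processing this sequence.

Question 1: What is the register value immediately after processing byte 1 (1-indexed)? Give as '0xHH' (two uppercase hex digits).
Answer: 0x1A

Derivation:
After byte 1 (0x89): reg=0x1A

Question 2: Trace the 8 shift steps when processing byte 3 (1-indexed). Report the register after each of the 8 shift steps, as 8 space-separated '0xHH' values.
After byte 1 (0x89): reg=0x1A
After byte 2 (0x15): reg=0x2D
Register before byte 3: 0x2D
After XOR with byte 0x81: 0xAC

Answer: 0x5F 0xBE 0x7B 0xF6 0xEB 0xD1 0xA5 0x4D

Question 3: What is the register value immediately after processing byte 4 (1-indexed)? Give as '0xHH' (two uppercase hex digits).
After byte 1 (0x89): reg=0x1A
After byte 2 (0x15): reg=0x2D
After byte 3 (0x81): reg=0x4D
After byte 4 (0xF2): reg=0x34

Answer: 0x34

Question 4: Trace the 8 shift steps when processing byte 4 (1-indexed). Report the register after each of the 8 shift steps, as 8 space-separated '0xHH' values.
Answer: 0x79 0xF2 0xE3 0xC1 0x85 0x0D 0x1A 0x34

Derivation:
After byte 1 (0x89): reg=0x1A
After byte 2 (0x15): reg=0x2D
After byte 3 (0x81): reg=0x4D
Register before byte 4: 0x4D
After XOR with byte 0xF2: 0xBF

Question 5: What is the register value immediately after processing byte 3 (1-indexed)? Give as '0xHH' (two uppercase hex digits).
After byte 1 (0x89): reg=0x1A
After byte 2 (0x15): reg=0x2D
After byte 3 (0x81): reg=0x4D

Answer: 0x4D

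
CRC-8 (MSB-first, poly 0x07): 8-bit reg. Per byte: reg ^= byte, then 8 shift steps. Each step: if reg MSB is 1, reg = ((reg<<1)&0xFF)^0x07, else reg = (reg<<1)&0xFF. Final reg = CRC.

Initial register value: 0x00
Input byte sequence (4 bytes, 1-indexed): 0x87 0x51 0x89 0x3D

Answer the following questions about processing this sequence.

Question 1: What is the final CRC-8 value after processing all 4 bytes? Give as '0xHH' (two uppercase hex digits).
Answer: 0xA4

Derivation:
After byte 1 (0x87): reg=0x9C
After byte 2 (0x51): reg=0x6D
After byte 3 (0x89): reg=0xB2
After byte 4 (0x3D): reg=0xA4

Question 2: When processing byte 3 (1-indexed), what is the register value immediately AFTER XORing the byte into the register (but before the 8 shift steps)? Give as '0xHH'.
Register before byte 3: 0x6D
Byte 3: 0x89
0x6D XOR 0x89 = 0xE4

Answer: 0xE4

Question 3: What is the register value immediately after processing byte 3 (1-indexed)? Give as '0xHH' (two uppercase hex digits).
Answer: 0xB2

Derivation:
After byte 1 (0x87): reg=0x9C
After byte 2 (0x51): reg=0x6D
After byte 3 (0x89): reg=0xB2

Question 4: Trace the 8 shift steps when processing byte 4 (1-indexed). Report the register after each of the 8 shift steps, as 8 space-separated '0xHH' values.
Answer: 0x19 0x32 0x64 0xC8 0x97 0x29 0x52 0xA4

Derivation:
After byte 1 (0x87): reg=0x9C
After byte 2 (0x51): reg=0x6D
After byte 3 (0x89): reg=0xB2
Register before byte 4: 0xB2
After XOR with byte 0x3D: 0x8F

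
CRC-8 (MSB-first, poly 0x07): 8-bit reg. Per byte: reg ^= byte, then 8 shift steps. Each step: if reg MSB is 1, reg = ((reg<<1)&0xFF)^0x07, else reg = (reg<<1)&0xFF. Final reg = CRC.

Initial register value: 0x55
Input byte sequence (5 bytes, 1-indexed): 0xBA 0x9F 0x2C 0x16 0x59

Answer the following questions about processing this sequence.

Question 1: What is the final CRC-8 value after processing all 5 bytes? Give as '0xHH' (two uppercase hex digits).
Answer: 0x97

Derivation:
After byte 1 (0xBA): reg=0x83
After byte 2 (0x9F): reg=0x54
After byte 3 (0x2C): reg=0x6F
After byte 4 (0x16): reg=0x68
After byte 5 (0x59): reg=0x97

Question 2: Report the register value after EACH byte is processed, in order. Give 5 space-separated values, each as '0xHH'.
0x83 0x54 0x6F 0x68 0x97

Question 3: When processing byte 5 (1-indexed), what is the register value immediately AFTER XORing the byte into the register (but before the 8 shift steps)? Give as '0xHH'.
Answer: 0x31

Derivation:
Register before byte 5: 0x68
Byte 5: 0x59
0x68 XOR 0x59 = 0x31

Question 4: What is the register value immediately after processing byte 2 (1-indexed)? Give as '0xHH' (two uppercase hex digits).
Answer: 0x54

Derivation:
After byte 1 (0xBA): reg=0x83
After byte 2 (0x9F): reg=0x54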